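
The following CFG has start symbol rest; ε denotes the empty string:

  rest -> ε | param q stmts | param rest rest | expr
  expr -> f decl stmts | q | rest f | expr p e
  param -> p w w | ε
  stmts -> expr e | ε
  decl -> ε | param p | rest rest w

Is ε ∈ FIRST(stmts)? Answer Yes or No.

stmts has an ε-production, so stmts ⇒ ε.

Yes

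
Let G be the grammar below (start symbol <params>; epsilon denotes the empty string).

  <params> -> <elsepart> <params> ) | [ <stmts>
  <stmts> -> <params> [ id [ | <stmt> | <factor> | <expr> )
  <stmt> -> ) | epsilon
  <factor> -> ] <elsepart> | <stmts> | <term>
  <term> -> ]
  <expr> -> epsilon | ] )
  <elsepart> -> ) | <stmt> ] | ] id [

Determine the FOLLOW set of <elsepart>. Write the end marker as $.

In <params> -> <elsepart> <params> ): add FIRST(<params> )) = { ), [, ] }.
In <factor> -> ] <elsepart>: <elsepart> is at the end, add FOLLOW(<factor>) = { $, ), [ }.
Union: FOLLOW(<elsepart>) = { $, ), [, ] }.

{ $, ), [, ] }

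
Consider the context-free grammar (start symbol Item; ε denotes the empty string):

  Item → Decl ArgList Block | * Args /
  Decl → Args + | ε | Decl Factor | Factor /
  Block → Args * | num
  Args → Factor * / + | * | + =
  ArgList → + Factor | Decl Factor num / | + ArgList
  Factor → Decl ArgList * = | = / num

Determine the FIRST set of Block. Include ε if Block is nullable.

From Block → Args *: add FIRST(Args) = { *, +, = }.
Block → num contributes {num}.
Union: FIRST(Block) = { *, +, =, num }.

{ *, +, =, num }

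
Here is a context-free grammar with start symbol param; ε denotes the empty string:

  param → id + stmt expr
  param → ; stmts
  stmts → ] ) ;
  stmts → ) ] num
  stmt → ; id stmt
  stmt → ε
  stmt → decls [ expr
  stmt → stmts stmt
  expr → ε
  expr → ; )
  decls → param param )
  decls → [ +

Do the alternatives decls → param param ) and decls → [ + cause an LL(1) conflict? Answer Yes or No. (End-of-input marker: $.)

No

FIRST(param param )) = { ;, id } and FIRST([ +) = { [ }.
The FIRST sets are disjoint and neither alternative is nullable — no conflict.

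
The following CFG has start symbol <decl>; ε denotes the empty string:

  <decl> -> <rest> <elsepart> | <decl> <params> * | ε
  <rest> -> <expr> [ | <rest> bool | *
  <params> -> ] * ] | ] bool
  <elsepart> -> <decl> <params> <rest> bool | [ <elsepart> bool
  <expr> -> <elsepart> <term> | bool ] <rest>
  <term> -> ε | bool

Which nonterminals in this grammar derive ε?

Directly nullable (have an ε-production): <decl>, <term>.
No other nonterminal has a production whose RHS symbols are all nullable.

{ <decl>, <term> }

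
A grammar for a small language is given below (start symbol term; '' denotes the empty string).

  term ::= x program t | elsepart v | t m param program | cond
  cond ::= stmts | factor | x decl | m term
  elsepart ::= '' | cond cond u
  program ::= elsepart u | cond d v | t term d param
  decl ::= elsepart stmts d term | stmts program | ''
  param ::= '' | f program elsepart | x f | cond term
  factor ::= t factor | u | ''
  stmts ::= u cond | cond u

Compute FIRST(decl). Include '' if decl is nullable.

{ m, t, u, x, '' }

From decl ::= elsepart stmts d term: elsepart nullable, take FIRST(elsepart) ∪ FIRST(stmts) = { m, t, u, x }.
From decl ::= stmts program: add FIRST(stmts) = { m, t, u, x }.
decl ::= '' contributes ''.
Union: FIRST(decl) = { m, t, u, x, '' }.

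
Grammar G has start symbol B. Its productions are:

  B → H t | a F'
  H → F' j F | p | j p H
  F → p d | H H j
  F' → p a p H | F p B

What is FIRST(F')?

{ j, p }

F' → p a p H contributes {p}.
From F' → F p B: add FIRST(F) = { j, p }.
Union: FIRST(F') = { j, p }.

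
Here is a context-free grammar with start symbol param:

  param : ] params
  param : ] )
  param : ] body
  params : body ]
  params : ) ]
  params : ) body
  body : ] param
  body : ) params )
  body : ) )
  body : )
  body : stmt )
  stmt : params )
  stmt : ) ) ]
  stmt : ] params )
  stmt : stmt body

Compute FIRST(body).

{ ), ] }

body : ] param contributes {]}.
body : ) params ) contributes {)}.
body : ) ) contributes {)}.
body : ) contributes {)}.
From body : stmt ): add FIRST(stmt) = { ), ] }.
Union: FIRST(body) = { ), ] }.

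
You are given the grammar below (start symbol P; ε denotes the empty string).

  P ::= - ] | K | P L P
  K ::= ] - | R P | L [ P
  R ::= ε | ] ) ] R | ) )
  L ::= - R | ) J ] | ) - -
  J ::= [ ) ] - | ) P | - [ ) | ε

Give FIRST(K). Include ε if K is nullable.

K ::= ] - contributes {]}.
From K ::= R P: R nullable, take FIRST(R) ∪ FIRST(P) = { ), -, ] }.
From K ::= L [ P: add FIRST(L) = { ), - }.
Union: FIRST(K) = { ), -, ] }.

{ ), -, ] }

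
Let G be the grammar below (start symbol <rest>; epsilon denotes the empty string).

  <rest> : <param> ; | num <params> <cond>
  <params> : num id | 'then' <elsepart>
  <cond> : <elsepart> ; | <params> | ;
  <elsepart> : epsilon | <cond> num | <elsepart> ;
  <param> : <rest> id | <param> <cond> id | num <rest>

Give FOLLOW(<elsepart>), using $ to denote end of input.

In <params> : 'then' <elsepart>: <elsepart> is at the end, add FOLLOW(<params>) = { $, 'then', ;, id, num }.
In <cond> : <elsepart> ;: add FIRST(;) = { ; }.
In <elsepart> : <elsepart> ;: add FIRST(;) = { ; }.
Union: FOLLOW(<elsepart>) = { $, 'then', ;, id, num }.

{ $, 'then', ;, id, num }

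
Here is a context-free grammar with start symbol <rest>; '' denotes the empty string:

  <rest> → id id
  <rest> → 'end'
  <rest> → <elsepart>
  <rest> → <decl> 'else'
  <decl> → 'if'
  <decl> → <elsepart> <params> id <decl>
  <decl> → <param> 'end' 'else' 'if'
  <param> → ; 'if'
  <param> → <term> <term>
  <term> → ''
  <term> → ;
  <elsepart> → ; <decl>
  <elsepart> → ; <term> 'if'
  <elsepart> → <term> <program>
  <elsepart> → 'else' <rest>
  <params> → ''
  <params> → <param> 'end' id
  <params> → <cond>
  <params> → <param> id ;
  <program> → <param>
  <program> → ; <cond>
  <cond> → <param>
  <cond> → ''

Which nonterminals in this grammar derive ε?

{ <cond>, <elsepart>, <param>, <params>, <program>, <rest>, <term> }

Directly nullable (have an ''-production): <term>, <params>, <cond>.
<rest> → <elsepart> with every symbol nullable, so <rest> is nullable.
<elsepart> → <term> <program> with every symbol nullable, so <elsepart> is nullable.
<param> → <term> <term> with every symbol nullable, so <param> is nullable.
<program> → <param> with every symbol nullable, so <program> is nullable.
No other nonterminal has a production whose RHS symbols are all nullable.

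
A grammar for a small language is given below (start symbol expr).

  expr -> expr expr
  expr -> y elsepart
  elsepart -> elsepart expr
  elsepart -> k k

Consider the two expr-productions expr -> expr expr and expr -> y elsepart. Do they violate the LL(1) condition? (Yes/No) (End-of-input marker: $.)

FIRST(expr expr) = { y } and FIRST(y elsepart) = { y }.
Both contain y, so the two alternatives are not disjoint — LL(1) conflict.

Yes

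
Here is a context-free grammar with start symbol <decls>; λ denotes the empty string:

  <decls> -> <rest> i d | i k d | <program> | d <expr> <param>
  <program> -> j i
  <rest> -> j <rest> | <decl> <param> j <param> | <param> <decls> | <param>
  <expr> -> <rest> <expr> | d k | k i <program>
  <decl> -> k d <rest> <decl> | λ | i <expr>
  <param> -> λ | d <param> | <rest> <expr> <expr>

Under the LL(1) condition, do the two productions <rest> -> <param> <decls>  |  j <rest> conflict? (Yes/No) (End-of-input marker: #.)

FIRST(<param> <decls>) = { d, i, j, k } and FIRST(j <rest>) = { j }.
Both contain j, so the two alternatives are not disjoint — LL(1) conflict.

Yes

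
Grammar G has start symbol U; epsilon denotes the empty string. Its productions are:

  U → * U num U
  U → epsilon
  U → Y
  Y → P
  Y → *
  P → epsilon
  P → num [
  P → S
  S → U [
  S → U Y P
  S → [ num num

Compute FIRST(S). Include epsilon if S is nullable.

From S → U [: U nullable, take FIRST(U) ∪ {[} = { *, [, num }.
From S → U Y P: U, Y, P nullable, take FIRST(U) ∪ FIRST(Y) ∪ FIRST(P) = { *, [, num }; also epsilon since the whole RHS is nullable.
S → [ num num contributes {[}.
Union: FIRST(S) = { *, [, num, epsilon }.

{ *, [, num, epsilon }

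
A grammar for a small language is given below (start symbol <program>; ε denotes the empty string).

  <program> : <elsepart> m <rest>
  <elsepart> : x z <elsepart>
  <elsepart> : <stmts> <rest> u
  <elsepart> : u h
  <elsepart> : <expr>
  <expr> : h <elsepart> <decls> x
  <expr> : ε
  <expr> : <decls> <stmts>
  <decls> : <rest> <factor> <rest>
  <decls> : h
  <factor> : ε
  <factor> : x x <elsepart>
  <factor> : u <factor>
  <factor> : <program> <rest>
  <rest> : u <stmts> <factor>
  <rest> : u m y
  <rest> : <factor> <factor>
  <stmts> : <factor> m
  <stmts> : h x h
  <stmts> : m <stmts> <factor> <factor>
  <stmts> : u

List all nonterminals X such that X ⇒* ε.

{ <decls>, <elsepart>, <expr>, <factor>, <rest> }

Directly nullable (have an ε-production): <expr>, <factor>.
<rest> : <factor> <factor> with every symbol nullable, so <rest> is nullable.
<elsepart> : <expr> with every symbol nullable, so <elsepart> is nullable.
<decls> : <rest> <factor> <rest> with every symbol nullable, so <decls> is nullable.
No other nonterminal has a production whose RHS symbols are all nullable.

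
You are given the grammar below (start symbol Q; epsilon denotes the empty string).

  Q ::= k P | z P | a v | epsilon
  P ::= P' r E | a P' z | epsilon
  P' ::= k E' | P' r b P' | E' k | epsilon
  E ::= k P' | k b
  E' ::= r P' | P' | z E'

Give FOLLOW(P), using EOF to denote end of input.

{ EOF }

In Q ::= k P: P is at the end, add FOLLOW(Q) = { EOF }.
In Q ::= z P: P is at the end, add FOLLOW(Q) = { EOF }.
Union: FOLLOW(P) = { EOF }.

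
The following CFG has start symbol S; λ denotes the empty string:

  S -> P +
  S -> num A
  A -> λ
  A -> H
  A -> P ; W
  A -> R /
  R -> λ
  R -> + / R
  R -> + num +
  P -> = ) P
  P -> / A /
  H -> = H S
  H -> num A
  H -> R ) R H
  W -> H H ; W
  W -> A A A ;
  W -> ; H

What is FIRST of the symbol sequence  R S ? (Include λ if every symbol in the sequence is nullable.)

Add FIRST(R)\{λ} = { + }; R is nullable, continue.
Add FIRST(S) = { /, =, num }; S is not nullable, stop.

{ +, /, =, num }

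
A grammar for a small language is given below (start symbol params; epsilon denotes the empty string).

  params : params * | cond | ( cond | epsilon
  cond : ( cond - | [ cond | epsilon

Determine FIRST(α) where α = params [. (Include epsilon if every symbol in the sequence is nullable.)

Add FIRST(params)\{epsilon} = { (, *, [ }; params is nullable, continue.
[ is a terminal; add {[} and stop.

{ (, *, [ }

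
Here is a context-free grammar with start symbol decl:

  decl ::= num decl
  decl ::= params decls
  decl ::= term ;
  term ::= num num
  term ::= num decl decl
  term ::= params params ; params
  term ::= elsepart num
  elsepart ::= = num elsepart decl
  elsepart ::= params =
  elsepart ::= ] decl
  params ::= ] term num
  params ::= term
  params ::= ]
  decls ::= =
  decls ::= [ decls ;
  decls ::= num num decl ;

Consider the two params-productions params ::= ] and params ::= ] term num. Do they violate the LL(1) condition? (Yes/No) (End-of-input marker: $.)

Yes

FIRST(]) = { ] } and FIRST(] term num) = { ] }.
Both contain ], so the two alternatives are not disjoint — LL(1) conflict.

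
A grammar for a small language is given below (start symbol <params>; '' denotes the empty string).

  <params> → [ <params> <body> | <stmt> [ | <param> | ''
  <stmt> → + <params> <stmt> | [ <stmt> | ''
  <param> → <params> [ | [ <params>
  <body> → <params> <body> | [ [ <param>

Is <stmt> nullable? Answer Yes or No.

<stmt> has an ''-production, so <stmt> ⇒ ''.

Yes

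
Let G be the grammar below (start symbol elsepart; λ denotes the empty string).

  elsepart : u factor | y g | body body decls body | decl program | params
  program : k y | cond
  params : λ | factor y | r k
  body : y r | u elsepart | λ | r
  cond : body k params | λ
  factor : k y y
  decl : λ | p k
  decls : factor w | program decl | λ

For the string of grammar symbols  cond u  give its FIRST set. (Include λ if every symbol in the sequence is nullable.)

{ k, r, u, y }

Add FIRST(cond)\{λ} = { k, r, u, y }; cond is nullable, continue.
u is a terminal; add {u} and stop.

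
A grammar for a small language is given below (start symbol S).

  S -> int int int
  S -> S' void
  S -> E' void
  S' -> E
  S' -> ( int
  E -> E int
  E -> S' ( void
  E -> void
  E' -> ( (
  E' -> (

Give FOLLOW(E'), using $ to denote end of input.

{ void }

In S -> E' void: add FIRST(void) = { void }.
Union: FOLLOW(E') = { void }.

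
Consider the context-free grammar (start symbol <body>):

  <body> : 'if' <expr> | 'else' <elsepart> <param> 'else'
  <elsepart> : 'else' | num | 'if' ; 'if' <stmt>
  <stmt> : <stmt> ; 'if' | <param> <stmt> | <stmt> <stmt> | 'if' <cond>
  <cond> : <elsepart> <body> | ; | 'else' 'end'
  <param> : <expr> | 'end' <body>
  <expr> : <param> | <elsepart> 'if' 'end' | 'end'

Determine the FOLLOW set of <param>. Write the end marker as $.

In <body> : 'else' <elsepart> <param> 'else': add FIRST('else') = { 'else' }.
In <stmt> : <param> <stmt>: add FIRST(<stmt>) = { 'else', 'end', 'if', num }.
In <expr> : <param>: <param> is at the end, add FOLLOW(<expr>) = { $, 'else', 'end', 'if', ;, num }.
Union: FOLLOW(<param>) = { $, 'else', 'end', 'if', ;, num }.

{ $, 'else', 'end', 'if', ;, num }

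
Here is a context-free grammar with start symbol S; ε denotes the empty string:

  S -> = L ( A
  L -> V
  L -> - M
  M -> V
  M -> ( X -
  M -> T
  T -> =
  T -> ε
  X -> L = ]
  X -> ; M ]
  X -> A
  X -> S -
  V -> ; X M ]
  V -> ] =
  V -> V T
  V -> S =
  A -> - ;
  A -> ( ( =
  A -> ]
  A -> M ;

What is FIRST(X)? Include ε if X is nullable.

From X -> L = ]: add FIRST(L) = { -, ;, =, ] }.
X -> ; M ] contributes {;}.
From X -> A: add FIRST(A) = { (, -, ;, =, ] }.
From X -> S -: add FIRST(S) = { = }.
Union: FIRST(X) = { (, -, ;, =, ] }.

{ (, -, ;, =, ] }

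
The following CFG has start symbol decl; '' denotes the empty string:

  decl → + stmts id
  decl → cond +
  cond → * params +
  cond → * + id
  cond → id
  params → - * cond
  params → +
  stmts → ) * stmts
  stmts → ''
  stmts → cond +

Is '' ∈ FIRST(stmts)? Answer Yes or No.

Yes

stmts has an ''-production, so stmts ⇒ ''.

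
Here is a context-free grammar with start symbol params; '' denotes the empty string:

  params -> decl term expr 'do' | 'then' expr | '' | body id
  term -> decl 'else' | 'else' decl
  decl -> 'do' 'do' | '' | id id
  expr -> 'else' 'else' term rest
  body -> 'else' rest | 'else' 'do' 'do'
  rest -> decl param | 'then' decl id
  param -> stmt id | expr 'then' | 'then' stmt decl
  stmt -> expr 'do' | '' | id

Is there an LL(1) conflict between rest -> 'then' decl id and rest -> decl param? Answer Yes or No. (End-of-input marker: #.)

FIRST('then' decl id) = { 'then' } and FIRST(decl param) = { 'do', 'else', 'then', id }.
Both contain 'then', so the two alternatives are not disjoint — LL(1) conflict.

Yes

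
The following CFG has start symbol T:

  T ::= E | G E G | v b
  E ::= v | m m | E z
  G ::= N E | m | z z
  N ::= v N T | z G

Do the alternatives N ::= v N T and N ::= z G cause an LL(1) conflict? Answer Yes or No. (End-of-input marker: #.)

No

FIRST(v N T) = { v } and FIRST(z G) = { z }.
The FIRST sets are disjoint and neither alternative is nullable — no conflict.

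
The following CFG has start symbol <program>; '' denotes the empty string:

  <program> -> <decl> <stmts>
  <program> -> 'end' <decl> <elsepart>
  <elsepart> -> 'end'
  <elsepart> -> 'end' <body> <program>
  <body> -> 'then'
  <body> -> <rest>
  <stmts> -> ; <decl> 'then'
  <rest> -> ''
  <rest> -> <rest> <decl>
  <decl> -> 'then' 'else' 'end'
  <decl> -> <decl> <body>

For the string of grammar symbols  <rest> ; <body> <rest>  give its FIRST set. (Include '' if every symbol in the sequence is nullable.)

{ 'then', ; }

Add FIRST(<rest>)\{''} = { 'then' }; <rest> is nullable, continue.
; is a terminal; add {;} and stop.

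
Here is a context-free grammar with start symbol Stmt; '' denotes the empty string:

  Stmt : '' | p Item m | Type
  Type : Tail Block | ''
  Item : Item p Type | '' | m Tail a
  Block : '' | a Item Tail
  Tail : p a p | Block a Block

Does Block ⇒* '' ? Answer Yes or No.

Yes

Block has an ''-production, so Block ⇒ ''.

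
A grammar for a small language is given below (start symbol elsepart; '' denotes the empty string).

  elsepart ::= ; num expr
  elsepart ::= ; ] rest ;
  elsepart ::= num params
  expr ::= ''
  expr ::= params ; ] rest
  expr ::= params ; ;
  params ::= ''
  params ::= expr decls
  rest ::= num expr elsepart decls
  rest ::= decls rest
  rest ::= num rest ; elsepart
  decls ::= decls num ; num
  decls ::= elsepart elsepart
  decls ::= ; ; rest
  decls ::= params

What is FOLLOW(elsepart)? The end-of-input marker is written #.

elsepart is the start symbol, so # ∈ FOLLOW(elsepart).
In rest ::= num expr elsepart decls: add FIRST(decls)\{''} = { ;, num }.
  Since decls is nullable, also add FOLLOW(rest) = { #, ;, num }.
In rest ::= num rest ; elsepart: elsepart is at the end, add FOLLOW(rest) = { #, ;, num }.
In decls ::= elsepart elsepart: add FIRST(elsepart) = { ;, num }.
In decls ::= elsepart elsepart: elsepart is at the end, add FOLLOW(decls) = { #, ;, num }.
Union: FOLLOW(elsepart) = { #, ;, num }.

{ #, ;, num }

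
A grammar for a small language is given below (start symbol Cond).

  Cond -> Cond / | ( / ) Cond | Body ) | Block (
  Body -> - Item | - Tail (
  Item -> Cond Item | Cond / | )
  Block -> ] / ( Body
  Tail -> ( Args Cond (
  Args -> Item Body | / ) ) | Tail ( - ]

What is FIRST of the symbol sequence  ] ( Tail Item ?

{ ] }

] is a terminal; add {]} and stop.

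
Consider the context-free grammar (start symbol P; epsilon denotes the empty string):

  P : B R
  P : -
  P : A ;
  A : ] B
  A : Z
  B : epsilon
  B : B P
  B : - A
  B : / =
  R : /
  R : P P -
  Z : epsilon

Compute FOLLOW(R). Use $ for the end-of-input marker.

In P : B R: R is at the end, add FOLLOW(P) = { $, -, /, ;, ] }.
Union: FOLLOW(R) = { $, -, /, ;, ] }.

{ $, -, /, ;, ] }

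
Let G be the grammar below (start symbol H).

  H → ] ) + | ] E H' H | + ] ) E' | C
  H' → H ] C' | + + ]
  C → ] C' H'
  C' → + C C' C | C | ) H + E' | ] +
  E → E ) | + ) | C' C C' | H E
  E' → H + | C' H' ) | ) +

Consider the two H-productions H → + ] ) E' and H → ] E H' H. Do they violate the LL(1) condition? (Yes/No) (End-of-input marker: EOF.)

FIRST(+ ] ) E') = { + } and FIRST(] E H' H) = { ] }.
The FIRST sets are disjoint and neither alternative is nullable — no conflict.

No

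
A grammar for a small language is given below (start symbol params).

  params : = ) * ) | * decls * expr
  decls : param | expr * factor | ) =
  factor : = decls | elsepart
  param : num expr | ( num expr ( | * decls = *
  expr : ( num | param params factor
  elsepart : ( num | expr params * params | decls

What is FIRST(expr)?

expr : ( num contributes {(}.
From expr : param params factor: add FIRST(param) = { (, *, num }.
Union: FIRST(expr) = { (, *, num }.

{ (, *, num }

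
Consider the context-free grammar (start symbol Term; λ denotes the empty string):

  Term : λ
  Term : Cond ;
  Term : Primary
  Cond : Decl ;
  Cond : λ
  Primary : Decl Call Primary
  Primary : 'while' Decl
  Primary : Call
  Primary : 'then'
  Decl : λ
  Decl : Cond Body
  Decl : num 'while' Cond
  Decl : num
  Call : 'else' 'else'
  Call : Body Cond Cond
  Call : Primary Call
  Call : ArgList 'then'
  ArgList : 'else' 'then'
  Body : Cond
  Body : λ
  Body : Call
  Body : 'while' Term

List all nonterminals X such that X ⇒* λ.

Directly nullable (have an λ-production): Term, Cond, Decl, Body.
Primary : Decl Call Primary with every symbol nullable, so Primary is nullable.
Call : Body Cond Cond with every symbol nullable, so Call is nullable.
No other nonterminal has a production whose RHS symbols are all nullable.

{ Body, Call, Cond, Decl, Primary, Term }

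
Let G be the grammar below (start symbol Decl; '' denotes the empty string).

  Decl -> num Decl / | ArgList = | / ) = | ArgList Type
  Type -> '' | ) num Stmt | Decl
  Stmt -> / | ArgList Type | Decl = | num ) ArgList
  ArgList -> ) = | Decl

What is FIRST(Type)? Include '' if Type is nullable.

Type -> '' contributes ''.
Type -> ) num Stmt contributes {)}.
From Type -> Decl: add FIRST(Decl) = { ), /, num }.
Union: FIRST(Type) = { ), /, num, '' }.

{ ), /, num, '' }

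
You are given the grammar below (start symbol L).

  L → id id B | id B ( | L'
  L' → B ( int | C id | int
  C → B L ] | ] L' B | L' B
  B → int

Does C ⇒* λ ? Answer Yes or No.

No nonterminal in this grammar is nullable.
No production of C has an RHS whose symbols are all nullable, so C is not nullable.

No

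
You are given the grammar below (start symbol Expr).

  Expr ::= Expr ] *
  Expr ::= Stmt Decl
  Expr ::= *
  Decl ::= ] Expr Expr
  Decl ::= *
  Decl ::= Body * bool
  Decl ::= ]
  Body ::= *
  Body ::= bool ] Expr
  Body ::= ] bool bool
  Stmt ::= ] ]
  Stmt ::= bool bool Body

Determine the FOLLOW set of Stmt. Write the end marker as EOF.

{ *, ], bool }

In Expr ::= Stmt Decl: add FIRST(Decl) = { *, ], bool }.
Union: FOLLOW(Stmt) = { *, ], bool }.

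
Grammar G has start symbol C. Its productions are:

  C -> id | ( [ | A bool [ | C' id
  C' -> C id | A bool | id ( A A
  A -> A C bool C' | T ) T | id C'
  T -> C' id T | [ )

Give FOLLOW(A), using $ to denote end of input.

{ (, [, bool, id }

In C -> A bool [: add FIRST(bool [) = { bool }.
In C' -> A bool: add FIRST(bool) = { bool }.
In C' -> id ( A A: add FIRST(A) = { (, [, id }.
In C' -> id ( A A: A is at the end, add FOLLOW(C') = { (, [, bool, id }.
In A -> A C bool C': add FIRST(C bool C') = { (, [, id }.
Union: FOLLOW(A) = { (, [, bool, id }.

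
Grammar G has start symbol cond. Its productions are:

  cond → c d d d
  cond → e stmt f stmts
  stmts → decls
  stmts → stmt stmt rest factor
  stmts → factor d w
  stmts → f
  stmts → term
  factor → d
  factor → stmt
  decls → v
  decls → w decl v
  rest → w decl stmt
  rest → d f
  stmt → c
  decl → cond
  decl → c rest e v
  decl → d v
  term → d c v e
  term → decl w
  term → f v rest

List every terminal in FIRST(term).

{ c, d, e, f }

term → d c v e contributes {d}.
From term → decl w: add FIRST(decl) = { c, d, e }.
term → f v rest contributes {f}.
Union: FIRST(term) = { c, d, e, f }.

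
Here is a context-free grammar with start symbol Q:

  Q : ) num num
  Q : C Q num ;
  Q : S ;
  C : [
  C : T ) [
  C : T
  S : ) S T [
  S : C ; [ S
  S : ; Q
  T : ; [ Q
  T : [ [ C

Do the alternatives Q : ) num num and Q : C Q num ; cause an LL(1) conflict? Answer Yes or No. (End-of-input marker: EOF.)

FIRST() num num) = { ) } and FIRST(C Q num ;) = { ;, [ }.
The FIRST sets are disjoint and neither alternative is nullable — no conflict.

No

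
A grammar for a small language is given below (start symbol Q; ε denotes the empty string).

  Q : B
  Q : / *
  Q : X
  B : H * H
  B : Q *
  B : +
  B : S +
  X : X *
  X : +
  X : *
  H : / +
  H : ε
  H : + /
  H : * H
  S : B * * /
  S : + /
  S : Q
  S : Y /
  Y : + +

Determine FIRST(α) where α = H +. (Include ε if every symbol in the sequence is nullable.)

Add FIRST(H)\{ε} = { *, +, / }; H is nullable, continue.
+ is a terminal; add {+} and stop.

{ *, +, / }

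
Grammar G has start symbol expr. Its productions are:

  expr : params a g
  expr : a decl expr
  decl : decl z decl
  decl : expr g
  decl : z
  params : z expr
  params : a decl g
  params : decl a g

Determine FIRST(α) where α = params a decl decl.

Add FIRST(params) = { a, z }; params is not nullable, stop.

{ a, z }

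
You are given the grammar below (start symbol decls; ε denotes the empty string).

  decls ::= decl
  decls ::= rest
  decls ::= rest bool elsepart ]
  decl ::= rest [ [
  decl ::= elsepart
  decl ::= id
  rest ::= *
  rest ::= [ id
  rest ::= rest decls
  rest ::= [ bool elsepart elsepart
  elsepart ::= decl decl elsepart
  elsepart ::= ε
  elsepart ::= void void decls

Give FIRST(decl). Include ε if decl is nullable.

From decl ::= rest [ [: add FIRST(rest) = { *, [ }.
From decl ::= elsepart: add FIRST(elsepart) = { *, [, id, void, ε } (including ε since elsepart is nullable).
decl ::= id contributes {id}.
Union: FIRST(decl) = { *, [, id, void, ε }.

{ *, [, id, void, ε }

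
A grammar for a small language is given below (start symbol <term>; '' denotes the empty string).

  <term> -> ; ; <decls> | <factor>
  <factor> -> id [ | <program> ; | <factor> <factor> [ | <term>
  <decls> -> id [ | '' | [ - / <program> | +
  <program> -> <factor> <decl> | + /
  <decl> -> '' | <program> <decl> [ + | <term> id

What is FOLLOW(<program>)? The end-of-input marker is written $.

{ $, +, ;, [, id }

In <factor> -> <program> ;: add FIRST(;) = { ; }.
In <decls> -> [ - / <program>: <program> is at the end, add FOLLOW(<decls>) = { $, +, ;, [, id }.
In <decl> -> <program> <decl> [ +: add FIRST(<decl> [ +) = { +, ;, [, id }.
Union: FOLLOW(<program>) = { $, +, ;, [, id }.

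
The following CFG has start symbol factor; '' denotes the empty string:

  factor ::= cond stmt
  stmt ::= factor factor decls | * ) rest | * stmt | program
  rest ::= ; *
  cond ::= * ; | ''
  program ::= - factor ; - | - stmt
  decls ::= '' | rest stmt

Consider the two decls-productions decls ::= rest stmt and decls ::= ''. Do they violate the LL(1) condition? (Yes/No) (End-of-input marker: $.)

Yes

FIRST(rest stmt) = { ; } and FIRST('') = { '' }.
The second alternative is nullable and FOLLOW(decls) = { $, *, -, ; } shares ; with FIRST of the first — conflict.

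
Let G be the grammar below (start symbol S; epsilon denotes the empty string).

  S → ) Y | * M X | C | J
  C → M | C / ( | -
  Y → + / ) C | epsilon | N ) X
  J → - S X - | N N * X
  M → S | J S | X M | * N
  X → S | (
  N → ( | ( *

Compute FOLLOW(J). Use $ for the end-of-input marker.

In S → J: J is at the end, add FOLLOW(S) = { $, (, ), *, -, / }.
In M → J S: add FIRST(S) = { (, ), *, - }.
Union: FOLLOW(J) = { $, (, ), *, -, / }.

{ $, (, ), *, -, / }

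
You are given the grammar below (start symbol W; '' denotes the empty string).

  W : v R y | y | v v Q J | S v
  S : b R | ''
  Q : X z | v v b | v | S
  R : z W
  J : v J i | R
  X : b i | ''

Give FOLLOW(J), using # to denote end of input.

{ #, i, v, y, z }

In W : v v Q J: J is at the end, add FOLLOW(W) = { #, i, v, y, z }.
In J : v J i: add FIRST(i) = { i }.
Union: FOLLOW(J) = { #, i, v, y, z }.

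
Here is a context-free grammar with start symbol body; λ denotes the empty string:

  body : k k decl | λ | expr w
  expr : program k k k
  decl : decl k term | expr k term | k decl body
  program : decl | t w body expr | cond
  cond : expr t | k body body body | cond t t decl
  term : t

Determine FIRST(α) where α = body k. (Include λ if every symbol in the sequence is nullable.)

Add FIRST(body)\{λ} = { k, t }; body is nullable, continue.
k is a terminal; add {k} and stop.

{ k, t }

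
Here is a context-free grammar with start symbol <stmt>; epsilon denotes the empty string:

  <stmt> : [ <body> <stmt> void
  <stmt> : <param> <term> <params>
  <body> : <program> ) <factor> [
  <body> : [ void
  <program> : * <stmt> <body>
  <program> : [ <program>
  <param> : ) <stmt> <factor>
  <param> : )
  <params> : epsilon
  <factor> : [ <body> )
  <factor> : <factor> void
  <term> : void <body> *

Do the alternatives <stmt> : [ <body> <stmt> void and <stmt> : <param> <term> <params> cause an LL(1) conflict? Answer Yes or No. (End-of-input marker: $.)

FIRST([ <body> <stmt> void) = { [ } and FIRST(<param> <term> <params>) = { ) }.
The FIRST sets are disjoint and neither alternative is nullable — no conflict.

No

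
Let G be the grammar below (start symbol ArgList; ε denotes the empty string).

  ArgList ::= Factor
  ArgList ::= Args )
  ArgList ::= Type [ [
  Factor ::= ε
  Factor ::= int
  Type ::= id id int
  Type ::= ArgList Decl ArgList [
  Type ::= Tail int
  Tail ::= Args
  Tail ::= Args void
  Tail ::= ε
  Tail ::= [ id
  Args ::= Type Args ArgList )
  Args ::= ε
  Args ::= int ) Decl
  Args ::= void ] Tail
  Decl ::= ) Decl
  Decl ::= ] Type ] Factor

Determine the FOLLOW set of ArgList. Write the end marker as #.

{ #, ), [, ] }

ArgList is the start symbol, so # ∈ FOLLOW(ArgList).
In Type ::= ArgList Decl ArgList [: add FIRST(Decl ArgList [) = { ), ] }.
In Type ::= ArgList Decl ArgList [: add FIRST([) = { [ }.
In Args ::= Type Args ArgList ): add FIRST()) = { ) }.
Union: FOLLOW(ArgList) = { #, ), [, ] }.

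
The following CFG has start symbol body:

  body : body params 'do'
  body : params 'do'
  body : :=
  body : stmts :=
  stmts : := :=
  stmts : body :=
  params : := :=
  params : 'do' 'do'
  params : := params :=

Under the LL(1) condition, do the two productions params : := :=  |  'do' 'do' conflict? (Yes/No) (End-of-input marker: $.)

No

FIRST(:= :=) = { := } and FIRST('do' 'do') = { 'do' }.
The FIRST sets are disjoint and neither alternative is nullable — no conflict.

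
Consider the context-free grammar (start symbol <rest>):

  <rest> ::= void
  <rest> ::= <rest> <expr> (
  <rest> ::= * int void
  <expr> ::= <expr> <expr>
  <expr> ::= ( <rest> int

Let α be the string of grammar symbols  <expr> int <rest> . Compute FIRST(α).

Add FIRST(<expr>) = { ( }; <expr> is not nullable, stop.

{ ( }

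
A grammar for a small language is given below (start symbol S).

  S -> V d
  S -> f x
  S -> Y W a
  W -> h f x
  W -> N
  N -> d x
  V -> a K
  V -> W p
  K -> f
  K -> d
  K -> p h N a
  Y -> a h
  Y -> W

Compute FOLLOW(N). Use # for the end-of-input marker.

In W -> N: N is at the end, add FOLLOW(W) = { a, d, h, p }.
In K -> p h N a: add FIRST(a) = { a }.
Union: FOLLOW(N) = { a, d, h, p }.

{ a, d, h, p }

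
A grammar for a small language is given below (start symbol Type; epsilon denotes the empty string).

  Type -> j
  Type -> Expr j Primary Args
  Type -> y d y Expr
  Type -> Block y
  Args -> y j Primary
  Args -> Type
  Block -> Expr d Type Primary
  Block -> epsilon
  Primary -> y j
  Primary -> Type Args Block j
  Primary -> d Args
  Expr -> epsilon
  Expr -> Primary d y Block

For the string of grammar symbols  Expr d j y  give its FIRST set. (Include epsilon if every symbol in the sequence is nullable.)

Add FIRST(Expr)\{epsilon} = { d, j, y }; Expr is nullable, continue.
d is a terminal; add {d} and stop.

{ d, j, y }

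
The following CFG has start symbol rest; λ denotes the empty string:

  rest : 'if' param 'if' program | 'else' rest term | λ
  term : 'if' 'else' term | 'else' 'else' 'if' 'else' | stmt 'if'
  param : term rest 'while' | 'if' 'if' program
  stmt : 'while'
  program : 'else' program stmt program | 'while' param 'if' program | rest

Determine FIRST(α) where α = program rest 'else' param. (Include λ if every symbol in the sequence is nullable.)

{ 'else', 'if', 'while' }

Add FIRST(program)\{λ} = { 'else', 'if', 'while' }; program is nullable, continue.
Add FIRST(rest)\{λ} = { 'else', 'if' }; rest is nullable, continue.
'else' is a terminal; add {'else'} and stop.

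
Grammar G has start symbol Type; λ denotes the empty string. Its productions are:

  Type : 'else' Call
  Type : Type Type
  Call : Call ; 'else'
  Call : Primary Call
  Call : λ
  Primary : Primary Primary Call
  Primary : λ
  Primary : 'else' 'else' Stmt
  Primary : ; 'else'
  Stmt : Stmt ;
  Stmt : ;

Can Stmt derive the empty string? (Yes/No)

Nullable nonterminals: Call, Primary.
No production of Stmt has an RHS whose symbols are all nullable, so Stmt is not nullable.

No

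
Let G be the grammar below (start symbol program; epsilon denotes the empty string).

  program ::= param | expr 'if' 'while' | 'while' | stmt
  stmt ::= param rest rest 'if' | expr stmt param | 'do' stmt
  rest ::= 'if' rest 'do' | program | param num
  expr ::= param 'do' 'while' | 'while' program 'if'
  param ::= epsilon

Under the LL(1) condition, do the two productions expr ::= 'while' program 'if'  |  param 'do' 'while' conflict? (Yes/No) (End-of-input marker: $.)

FIRST('while' program 'if') = { 'while' } and FIRST(param 'do' 'while') = { 'do' }.
The FIRST sets are disjoint and neither alternative is nullable — no conflict.

No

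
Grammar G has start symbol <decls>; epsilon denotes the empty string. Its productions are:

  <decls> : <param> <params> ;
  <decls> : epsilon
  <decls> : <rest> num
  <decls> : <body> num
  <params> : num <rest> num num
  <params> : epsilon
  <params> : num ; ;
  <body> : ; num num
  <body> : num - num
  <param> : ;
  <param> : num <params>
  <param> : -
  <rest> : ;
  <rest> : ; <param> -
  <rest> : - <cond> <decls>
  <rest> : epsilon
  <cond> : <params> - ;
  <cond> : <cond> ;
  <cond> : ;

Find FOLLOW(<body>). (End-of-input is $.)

{ num }

In <decls> : <body> num: add FIRST(num) = { num }.
Union: FOLLOW(<body>) = { num }.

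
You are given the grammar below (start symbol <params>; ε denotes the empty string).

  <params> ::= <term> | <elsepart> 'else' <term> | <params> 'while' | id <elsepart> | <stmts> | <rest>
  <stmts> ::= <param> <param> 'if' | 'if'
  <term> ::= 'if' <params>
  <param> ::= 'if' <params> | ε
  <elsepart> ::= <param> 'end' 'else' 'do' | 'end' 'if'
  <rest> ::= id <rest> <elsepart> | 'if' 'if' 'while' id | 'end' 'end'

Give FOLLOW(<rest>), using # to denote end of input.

In <params> ::= <rest>: <rest> is at the end, add FOLLOW(<params>) = { #, 'end', 'if', 'while' }.
In <rest> ::= id <rest> <elsepart>: add FIRST(<elsepart>) = { 'end', 'if' }.
Union: FOLLOW(<rest>) = { #, 'end', 'if', 'while' }.

{ #, 'end', 'if', 'while' }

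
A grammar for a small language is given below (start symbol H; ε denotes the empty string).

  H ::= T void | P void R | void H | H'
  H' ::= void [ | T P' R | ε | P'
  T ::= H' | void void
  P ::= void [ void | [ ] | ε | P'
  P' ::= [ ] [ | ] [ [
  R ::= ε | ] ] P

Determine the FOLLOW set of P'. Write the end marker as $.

{ $, [, ], void }

In H' ::= T P' R: add FIRST(R)\{ε} = { ] }.
  Since R is nullable, also add FOLLOW(H') = { $, [, ], void }.
In H' ::= P': P' is at the end, add FOLLOW(H') = { $, [, ], void }.
In P ::= P': P' is at the end, add FOLLOW(P) = { $, [, ], void }.
Union: FOLLOW(P') = { $, [, ], void }.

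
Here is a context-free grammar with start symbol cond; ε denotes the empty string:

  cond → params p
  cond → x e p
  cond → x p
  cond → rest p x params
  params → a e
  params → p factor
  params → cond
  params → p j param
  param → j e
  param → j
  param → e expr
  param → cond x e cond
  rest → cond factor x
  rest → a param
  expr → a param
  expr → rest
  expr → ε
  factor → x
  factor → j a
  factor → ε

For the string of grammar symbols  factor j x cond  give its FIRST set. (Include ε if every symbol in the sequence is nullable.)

Add FIRST(factor)\{ε} = { j, x }; factor is nullable, continue.
j is a terminal; add {j} and stop.

{ j, x }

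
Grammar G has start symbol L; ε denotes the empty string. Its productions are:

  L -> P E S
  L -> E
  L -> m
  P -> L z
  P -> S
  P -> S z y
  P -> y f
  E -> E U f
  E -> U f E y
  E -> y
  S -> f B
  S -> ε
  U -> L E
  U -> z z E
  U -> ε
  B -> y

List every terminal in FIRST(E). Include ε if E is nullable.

From E -> E U f: add FIRST(E) = { f, m, y, z }.
From E -> U f E y: U nullable, take FIRST(U) ∪ {f} = { f, m, y, z }.
E -> y contributes {y}.
Union: FIRST(E) = { f, m, y, z }.

{ f, m, y, z }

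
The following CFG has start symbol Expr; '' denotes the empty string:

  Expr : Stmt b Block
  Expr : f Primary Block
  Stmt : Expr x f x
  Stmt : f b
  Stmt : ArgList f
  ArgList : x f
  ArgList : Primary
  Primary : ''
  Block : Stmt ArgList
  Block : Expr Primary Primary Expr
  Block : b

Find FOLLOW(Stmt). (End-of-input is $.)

{ $, b, f, x }

In Expr : Stmt b Block: add FIRST(b Block) = { b }.
In Block : Stmt ArgList: add FIRST(ArgList)\{''} = { x }.
  Since ArgList is nullable, also add FOLLOW(Block) = { $, f, x }.
Union: FOLLOW(Stmt) = { $, b, f, x }.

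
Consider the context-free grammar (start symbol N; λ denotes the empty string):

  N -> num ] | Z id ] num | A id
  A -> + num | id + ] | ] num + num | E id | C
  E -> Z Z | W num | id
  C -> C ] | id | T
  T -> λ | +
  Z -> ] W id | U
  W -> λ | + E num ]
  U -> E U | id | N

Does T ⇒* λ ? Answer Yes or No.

Yes

T has an λ-production, so T ⇒ λ.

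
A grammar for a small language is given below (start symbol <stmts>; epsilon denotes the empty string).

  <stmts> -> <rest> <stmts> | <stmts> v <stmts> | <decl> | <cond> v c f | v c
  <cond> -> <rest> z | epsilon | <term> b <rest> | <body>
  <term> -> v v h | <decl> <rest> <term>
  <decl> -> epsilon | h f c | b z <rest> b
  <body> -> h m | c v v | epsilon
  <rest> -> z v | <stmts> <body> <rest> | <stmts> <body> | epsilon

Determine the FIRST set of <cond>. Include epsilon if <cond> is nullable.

From <cond> -> <rest> z: <rest> nullable, take FIRST(<rest>) ∪ {z} = { b, c, h, v, z }.
<cond> -> epsilon contributes epsilon.
From <cond> -> <term> b <rest>: add FIRST(<term>) = { b, c, h, v, z }.
From <cond> -> <body>: add FIRST(<body>) = { c, h, epsilon } (including epsilon since <body> is nullable).
Union: FIRST(<cond>) = { b, c, h, v, z, epsilon }.

{ b, c, h, v, z, epsilon }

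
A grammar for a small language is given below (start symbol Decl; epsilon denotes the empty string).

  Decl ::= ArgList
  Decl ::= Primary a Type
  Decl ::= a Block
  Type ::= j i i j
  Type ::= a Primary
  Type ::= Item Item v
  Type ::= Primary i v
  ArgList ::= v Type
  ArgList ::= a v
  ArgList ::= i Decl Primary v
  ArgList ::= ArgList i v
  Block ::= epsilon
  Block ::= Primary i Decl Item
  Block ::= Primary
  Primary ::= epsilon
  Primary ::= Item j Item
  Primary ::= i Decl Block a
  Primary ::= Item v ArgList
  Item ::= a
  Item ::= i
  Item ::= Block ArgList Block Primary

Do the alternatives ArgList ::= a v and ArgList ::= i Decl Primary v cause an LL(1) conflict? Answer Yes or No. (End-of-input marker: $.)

FIRST(a v) = { a } and FIRST(i Decl Primary v) = { i }.
The FIRST sets are disjoint and neither alternative is nullable — no conflict.

No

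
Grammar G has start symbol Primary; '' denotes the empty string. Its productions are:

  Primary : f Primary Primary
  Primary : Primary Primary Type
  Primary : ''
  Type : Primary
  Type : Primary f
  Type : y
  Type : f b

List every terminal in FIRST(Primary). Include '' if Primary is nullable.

Primary : f Primary Primary contributes {f}.
From Primary : Primary Primary Type: Primary, Primary, Type nullable, take FIRST(Primary) ∪ FIRST(Primary) ∪ FIRST(Type) = { f, y }; also '' since the whole RHS is nullable.
Primary : '' contributes ''.
Union: FIRST(Primary) = { f, y, '' }.

{ f, y, '' }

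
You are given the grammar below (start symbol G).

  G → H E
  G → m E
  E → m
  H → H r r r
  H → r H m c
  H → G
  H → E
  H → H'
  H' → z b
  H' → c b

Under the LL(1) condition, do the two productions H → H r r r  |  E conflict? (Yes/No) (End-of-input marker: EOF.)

FIRST(H r r r) = { c, m, r, z } and FIRST(E) = { m }.
Both contain m, so the two alternatives are not disjoint — LL(1) conflict.

Yes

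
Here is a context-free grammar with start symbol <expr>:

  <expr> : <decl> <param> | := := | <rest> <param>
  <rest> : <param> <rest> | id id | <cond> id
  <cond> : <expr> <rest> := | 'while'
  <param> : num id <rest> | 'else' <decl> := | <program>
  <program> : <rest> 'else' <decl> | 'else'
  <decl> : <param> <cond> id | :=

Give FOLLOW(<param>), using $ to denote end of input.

{ $, 'else', 'while', :=, id, num }

In <expr> : <decl> <param>: <param> is at the end, add FOLLOW(<expr>) = { $, 'else', 'while', :=, id, num }.
In <expr> : <rest> <param>: <param> is at the end, add FOLLOW(<expr>) = { $, 'else', 'while', :=, id, num }.
In <rest> : <param> <rest>: add FIRST(<rest>) = { 'else', 'while', :=, id, num }.
In <decl> : <param> <cond> id: add FIRST(<cond> id) = { 'else', 'while', :=, id, num }.
Union: FOLLOW(<param>) = { $, 'else', 'while', :=, id, num }.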